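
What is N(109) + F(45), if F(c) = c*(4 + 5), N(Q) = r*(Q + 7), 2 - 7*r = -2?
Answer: 3299/7 ≈ 471.29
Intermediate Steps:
r = 4/7 (r = 2/7 - ⅐*(-2) = 2/7 + 2/7 = 4/7 ≈ 0.57143)
N(Q) = 4 + 4*Q/7 (N(Q) = 4*(Q + 7)/7 = 4*(7 + Q)/7 = 4 + 4*Q/7)
F(c) = 9*c (F(c) = c*9 = 9*c)
N(109) + F(45) = (4 + (4/7)*109) + 9*45 = (4 + 436/7) + 405 = 464/7 + 405 = 3299/7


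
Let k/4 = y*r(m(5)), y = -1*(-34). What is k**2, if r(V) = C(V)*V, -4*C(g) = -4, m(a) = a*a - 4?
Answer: 8156736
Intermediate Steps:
m(a) = -4 + a**2 (m(a) = a**2 - 4 = -4 + a**2)
C(g) = 1 (C(g) = -1/4*(-4) = 1)
y = 34
r(V) = V (r(V) = 1*V = V)
k = 2856 (k = 4*(34*(-4 + 5**2)) = 4*(34*(-4 + 25)) = 4*(34*21) = 4*714 = 2856)
k**2 = 2856**2 = 8156736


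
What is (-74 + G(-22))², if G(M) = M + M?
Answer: 13924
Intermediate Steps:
G(M) = 2*M
(-74 + G(-22))² = (-74 + 2*(-22))² = (-74 - 44)² = (-118)² = 13924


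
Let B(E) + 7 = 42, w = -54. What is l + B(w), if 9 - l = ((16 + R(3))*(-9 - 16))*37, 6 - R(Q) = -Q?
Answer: 23169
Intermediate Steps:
R(Q) = 6 + Q (R(Q) = 6 - (-1)*Q = 6 + Q)
B(E) = 35 (B(E) = -7 + 42 = 35)
l = 23134 (l = 9 - (16 + (6 + 3))*(-9 - 16)*37 = 9 - (16 + 9)*(-25)*37 = 9 - 25*(-25)*37 = 9 - (-625)*37 = 9 - 1*(-23125) = 9 + 23125 = 23134)
l + B(w) = 23134 + 35 = 23169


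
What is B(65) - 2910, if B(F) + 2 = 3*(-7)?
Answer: -2933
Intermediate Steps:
B(F) = -23 (B(F) = -2 + 3*(-7) = -2 - 21 = -23)
B(65) - 2910 = -23 - 2910 = -2933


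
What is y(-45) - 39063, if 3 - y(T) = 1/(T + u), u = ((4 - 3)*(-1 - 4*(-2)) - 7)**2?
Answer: -1757699/45 ≈ -39060.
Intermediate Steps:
u = 0 (u = (1*(-1 + 8) - 7)**2 = (1*7 - 7)**2 = (7 - 7)**2 = 0**2 = 0)
y(T) = 3 - 1/T (y(T) = 3 - 1/(T + 0) = 3 - 1/T)
y(-45) - 39063 = (3 - 1/(-45)) - 39063 = (3 - 1*(-1/45)) - 39063 = (3 + 1/45) - 39063 = 136/45 - 39063 = -1757699/45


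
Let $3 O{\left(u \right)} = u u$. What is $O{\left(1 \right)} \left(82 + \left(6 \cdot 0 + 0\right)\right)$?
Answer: $\frac{82}{3} \approx 27.333$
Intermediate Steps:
$O{\left(u \right)} = \frac{u^{2}}{3}$ ($O{\left(u \right)} = \frac{u u}{3} = \frac{u^{2}}{3}$)
$O{\left(1 \right)} \left(82 + \left(6 \cdot 0 + 0\right)\right) = \frac{1^{2}}{3} \left(82 + \left(6 \cdot 0 + 0\right)\right) = \frac{1}{3} \cdot 1 \left(82 + \left(0 + 0\right)\right) = \frac{82 + 0}{3} = \frac{1}{3} \cdot 82 = \frac{82}{3}$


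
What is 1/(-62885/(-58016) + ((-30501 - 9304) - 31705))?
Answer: -58016/4148661275 ≈ -1.3984e-5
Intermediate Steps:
1/(-62885/(-58016) + ((-30501 - 9304) - 31705)) = 1/(-62885*(-1/58016) + (-39805 - 31705)) = 1/(62885/58016 - 71510) = 1/(-4148661275/58016) = -58016/4148661275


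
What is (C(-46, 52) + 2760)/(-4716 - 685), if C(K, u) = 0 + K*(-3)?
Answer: -2898/5401 ≈ -0.53657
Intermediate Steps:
C(K, u) = -3*K (C(K, u) = 0 - 3*K = -3*K)
(C(-46, 52) + 2760)/(-4716 - 685) = (-3*(-46) + 2760)/(-4716 - 685) = (138 + 2760)/(-5401) = 2898*(-1/5401) = -2898/5401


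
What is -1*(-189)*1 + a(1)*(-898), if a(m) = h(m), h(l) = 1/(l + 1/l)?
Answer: -260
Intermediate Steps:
a(m) = m/(1 + m**2)
-1*(-189)*1 + a(1)*(-898) = -1*(-189)*1 + (1/(1 + 1**2))*(-898) = 189*1 + (1/(1 + 1))*(-898) = 189 + (1/2)*(-898) = 189 - 449 = -260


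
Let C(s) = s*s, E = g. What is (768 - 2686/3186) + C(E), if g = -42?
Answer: 4032133/1593 ≈ 2531.2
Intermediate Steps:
E = -42
C(s) = s²
(768 - 2686/3186) + C(E) = (768 - 2686/3186) + (-42)² = (768 - 2686*1/3186) + 1764 = (768 - 1343/1593) + 1764 = 1222081/1593 + 1764 = 4032133/1593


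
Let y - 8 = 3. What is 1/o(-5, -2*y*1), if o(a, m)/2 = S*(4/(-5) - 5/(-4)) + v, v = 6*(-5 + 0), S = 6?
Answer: -5/273 ≈ -0.018315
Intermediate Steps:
y = 11 (y = 8 + 3 = 11)
v = -30 (v = 6*(-5) = -30)
o(a, m) = -273/5 (o(a, m) = 2*(6*(4/(-5) - 5/(-4)) - 30) = 2*(6*(4*(-⅕) - 5*(-¼)) - 30) = 2*(6*(-⅘ + 5/4) - 30) = 2*(6*(9/20) - 30) = 2*(27/10 - 30) = 2*(-273/10) = -273/5)
1/o(-5, -2*y*1) = 1/(-273/5) = -5/273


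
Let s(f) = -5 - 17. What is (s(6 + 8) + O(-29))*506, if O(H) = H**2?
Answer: 414414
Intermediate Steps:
s(f) = -22
(s(6 + 8) + O(-29))*506 = (-22 + (-29)**2)*506 = (-22 + 841)*506 = 819*506 = 414414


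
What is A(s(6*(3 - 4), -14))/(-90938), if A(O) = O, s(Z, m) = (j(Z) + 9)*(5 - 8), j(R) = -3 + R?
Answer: 0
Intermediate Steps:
s(Z, m) = -18 - 3*Z (s(Z, m) = ((-3 + Z) + 9)*(5 - 8) = (6 + Z)*(-3) = -18 - 3*Z)
A(s(6*(3 - 4), -14))/(-90938) = (-18 - 18*(3 - 4))/(-90938) = (-18 - 18*(-1))*(-1/90938) = (-18 - 3*(-6))*(-1/90938) = (-18 + 18)*(-1/90938) = 0*(-1/90938) = 0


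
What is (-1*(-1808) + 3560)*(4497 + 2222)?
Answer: 36067592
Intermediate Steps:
(-1*(-1808) + 3560)*(4497 + 2222) = (1808 + 3560)*6719 = 5368*6719 = 36067592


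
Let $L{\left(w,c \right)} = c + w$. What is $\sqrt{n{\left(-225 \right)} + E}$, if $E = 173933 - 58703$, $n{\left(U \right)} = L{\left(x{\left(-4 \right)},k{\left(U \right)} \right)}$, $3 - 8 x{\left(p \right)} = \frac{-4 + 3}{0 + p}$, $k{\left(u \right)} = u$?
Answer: $\frac{\sqrt{7360342}}{8} \approx 339.12$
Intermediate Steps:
$x{\left(p \right)} = \frac{3}{8} + \frac{1}{8 p}$ ($x{\left(p \right)} = \frac{3}{8} - \frac{\left(-4 + 3\right) \frac{1}{0 + p}}{8} = \frac{3}{8} - \frac{\left(-1\right) \frac{1}{p}}{8} = \frac{3}{8} + \frac{1}{8 p}$)
$n{\left(U \right)} = \frac{11}{32} + U$ ($n{\left(U \right)} = U + \frac{1 + 3 \left(-4\right)}{8 \left(-4\right)} = U + \frac{1}{8} \left(- \frac{1}{4}\right) \left(1 - 12\right) = U + \frac{1}{8} \left(- \frac{1}{4}\right) \left(-11\right) = U + \frac{11}{32} = \frac{11}{32} + U$)
$E = 115230$
$\sqrt{n{\left(-225 \right)} + E} = \sqrt{\left(\frac{11}{32} - 225\right) + 115230} = \sqrt{- \frac{7189}{32} + 115230} = \sqrt{\frac{3680171}{32}} = \frac{\sqrt{7360342}}{8}$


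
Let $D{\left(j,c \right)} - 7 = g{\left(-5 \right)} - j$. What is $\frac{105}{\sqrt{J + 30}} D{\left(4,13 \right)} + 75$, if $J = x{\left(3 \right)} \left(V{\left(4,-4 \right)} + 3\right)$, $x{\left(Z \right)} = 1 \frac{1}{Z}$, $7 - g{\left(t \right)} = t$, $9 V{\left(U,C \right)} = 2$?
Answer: $75 + \frac{4725 \sqrt{2517}}{839} \approx 357.54$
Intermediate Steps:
$V{\left(U,C \right)} = \frac{2}{9}$ ($V{\left(U,C \right)} = \frac{1}{9} \cdot 2 = \frac{2}{9}$)
$g{\left(t \right)} = 7 - t$
$D{\left(j,c \right)} = 19 - j$ ($D{\left(j,c \right)} = 7 - \left(-12 + j\right) = 19 - j$)
$x{\left(Z \right)} = \frac{1}{Z}$
$J = \frac{29}{27}$ ($J = \frac{\frac{2}{9} + 3}{3} = \frac{1}{3} \cdot \frac{29}{9} = \frac{29}{27} \approx 1.0741$)
$\frac{105}{\sqrt{J + 30}} D{\left(4,13 \right)} + 75 = \frac{105}{\sqrt{\frac{29}{27} + 30}} \left(19 - 4\right) + 75 = \frac{105}{\sqrt{\frac{839}{27}}} \left(19 - 4\right) + 75 = \frac{105}{\frac{1}{9} \sqrt{2517}} \cdot 15 + 75 = 105 \frac{3 \sqrt{2517}}{839} \cdot 15 + 75 = \frac{315 \sqrt{2517}}{839} \cdot 15 + 75 = \frac{4725 \sqrt{2517}}{839} + 75 = 75 + \frac{4725 \sqrt{2517}}{839}$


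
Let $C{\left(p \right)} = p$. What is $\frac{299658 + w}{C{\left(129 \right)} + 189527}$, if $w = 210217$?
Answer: $\frac{509875}{189656} \approx 2.6884$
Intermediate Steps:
$\frac{299658 + w}{C{\left(129 \right)} + 189527} = \frac{299658 + 210217}{129 + 189527} = \frac{509875}{189656}$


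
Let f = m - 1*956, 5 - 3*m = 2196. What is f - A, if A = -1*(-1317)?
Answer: -9010/3 ≈ -3003.3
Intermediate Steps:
m = -2191/3 (m = 5/3 - 1/3*2196 = 5/3 - 732 = -2191/3 ≈ -730.33)
f = -5059/3 (f = -2191/3 - 1*956 = -2191/3 - 956 = -5059/3 ≈ -1686.3)
A = 1317
f - A = -5059/3 - 1*1317 = -5059/3 - 1317 = -9010/3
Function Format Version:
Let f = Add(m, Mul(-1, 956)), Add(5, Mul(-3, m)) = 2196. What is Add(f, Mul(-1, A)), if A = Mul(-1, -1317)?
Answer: Rational(-9010, 3) ≈ -3003.3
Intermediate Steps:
m = Rational(-2191, 3) (m = Add(Rational(5, 3), Mul(Rational(-1, 3), 2196)) = Add(Rational(5, 3), -732) = Rational(-2191, 3) ≈ -730.33)
f = Rational(-5059, 3) (f = Add(Rational(-2191, 3), Mul(-1, 956)) = Add(Rational(-2191, 3), -956) = Rational(-5059, 3) ≈ -1686.3)
A = 1317
Add(f, Mul(-1, A)) = Add(Rational(-5059, 3), Mul(-1, 1317)) = Add(Rational(-5059, 3), -1317) = Rational(-9010, 3)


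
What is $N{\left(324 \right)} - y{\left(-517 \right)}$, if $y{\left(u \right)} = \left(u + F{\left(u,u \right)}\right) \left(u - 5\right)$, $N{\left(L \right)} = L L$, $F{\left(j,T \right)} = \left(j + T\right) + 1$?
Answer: $-704124$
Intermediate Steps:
$F{\left(j,T \right)} = 1 + T + j$ ($F{\left(j,T \right)} = \left(T + j\right) + 1 = 1 + T + j$)
$N{\left(L \right)} = L^{2}$
$y{\left(u \right)} = \left(1 + 3 u\right) \left(-5 + u\right)$ ($y{\left(u \right)} = \left(u + \left(1 + u + u\right)\right) \left(u - 5\right) = \left(u + \left(1 + 2 u\right)\right) \left(-5 + u\right) = \left(1 + 3 u\right) \left(-5 + u\right)$)
$N{\left(324 \right)} - y{\left(-517 \right)} = 324^{2} - \left(-5 - -7238 + 3 \left(-517\right)^{2}\right) = 104976 - \left(-5 + 7238 + 3 \cdot 267289\right) = 104976 - \left(-5 + 7238 + 801867\right) = 104976 - 809100 = -704124$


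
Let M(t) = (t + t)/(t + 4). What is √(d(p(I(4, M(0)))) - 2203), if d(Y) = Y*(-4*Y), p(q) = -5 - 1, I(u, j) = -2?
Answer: I*√2347 ≈ 48.446*I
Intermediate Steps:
M(t) = 2*t/(4 + t) (M(t) = (2*t)/(4 + t) = 2*t/(4 + t))
p(q) = -6
d(Y) = -4*Y²
√(d(p(I(4, M(0)))) - 2203) = √(-4*(-6)² - 2203) = √(-4*36 - 2203) = √(-144 - 2203) = √(-2347) = I*√2347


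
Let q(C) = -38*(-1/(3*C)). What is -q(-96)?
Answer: 19/144 ≈ 0.13194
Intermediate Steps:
q(C) = 38/(3*C) (q(C) = -38*(-1/(3*C)) = -(-38)/(3*C) = 38/(3*C))
-q(-96) = -38/(3*(-96)) = -38*(-1)/(3*96) = -1*(-19/144) = 19/144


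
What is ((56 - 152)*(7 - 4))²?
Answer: 82944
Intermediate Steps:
((56 - 152)*(7 - 4))² = (-96*3)² = (-288)² = 82944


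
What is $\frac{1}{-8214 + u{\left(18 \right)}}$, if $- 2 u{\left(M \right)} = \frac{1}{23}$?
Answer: $- \frac{46}{377845} \approx -0.00012174$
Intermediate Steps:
$u{\left(M \right)} = - \frac{1}{46}$ ($u{\left(M \right)} = - \frac{1}{2 \cdot 23} = \left(- \frac{1}{2}\right) \frac{1}{23} = - \frac{1}{46}$)
$\frac{1}{-8214 + u{\left(18 \right)}} = \frac{1}{-8214 - \frac{1}{46}} = \frac{1}{- \frac{377845}{46}} = - \frac{46}{377845}$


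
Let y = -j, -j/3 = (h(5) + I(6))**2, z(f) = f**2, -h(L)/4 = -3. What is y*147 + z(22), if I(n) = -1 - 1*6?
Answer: 11509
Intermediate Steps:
h(L) = 12 (h(L) = -4*(-3) = 12)
I(n) = -7 (I(n) = -1 - 6 = -7)
j = -75 (j = -3*(12 - 7)**2 = -3*5**2 = -3*25 = -75)
y = 75 (y = -1*(-75) = 75)
y*147 + z(22) = 75*147 + 22**2 = 11025 + 484 = 11509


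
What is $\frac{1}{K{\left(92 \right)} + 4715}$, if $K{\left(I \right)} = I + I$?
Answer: $\frac{1}{4899} \approx 0.00020412$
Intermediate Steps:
$K{\left(I \right)} = 2 I$
$\frac{1}{K{\left(92 \right)} + 4715} = \frac{1}{2 \cdot 92 + 4715} = \frac{1}{184 + 4715} = \frac{1}{4899}$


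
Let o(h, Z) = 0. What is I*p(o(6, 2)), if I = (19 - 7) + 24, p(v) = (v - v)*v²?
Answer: 0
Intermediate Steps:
p(v) = 0 (p(v) = 0*v² = 0)
I = 36 (I = 12 + 24 = 36)
I*p(o(6, 2)) = 36*0 = 0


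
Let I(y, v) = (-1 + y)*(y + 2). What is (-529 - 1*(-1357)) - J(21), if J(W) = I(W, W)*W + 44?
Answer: -8876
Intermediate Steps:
I(y, v) = (-1 + y)*(2 + y)
J(W) = 44 + W*(-2 + W + W²) (J(W) = (-2 + W + W²)*W + 44 = W*(-2 + W + W²) + 44 = 44 + W*(-2 + W + W²))
(-529 - 1*(-1357)) - J(21) = (-529 - 1*(-1357)) - (44 + 21*(-2 + 21 + 21²)) = (-529 + 1357) - (44 + 21*(-2 + 21 + 441)) = 828 - (44 + 21*460) = 828 - (44 + 9660) = 828 - 1*9704 = 828 - 9704 = -8876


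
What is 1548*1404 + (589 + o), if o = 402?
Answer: 2174383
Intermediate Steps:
1548*1404 + (589 + o) = 1548*1404 + (589 + 402) = 2173392 + 991 = 2174383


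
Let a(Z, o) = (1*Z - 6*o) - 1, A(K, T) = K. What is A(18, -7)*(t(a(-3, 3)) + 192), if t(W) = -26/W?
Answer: 38250/11 ≈ 3477.3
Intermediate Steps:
a(Z, o) = -1 + Z - 6*o (a(Z, o) = (Z - 6*o) - 1 = -1 + Z - 6*o)
A(18, -7)*(t(a(-3, 3)) + 192) = 18*(-26/(-1 - 3 - 6*3) + 192) = 18*(-26/(-1 - 3 - 18) + 192) = 18*(-26/(-22) + 192) = 18*(-26*(-1/22) + 192) = 18*(13/11 + 192) = 18*(2125/11) = 38250/11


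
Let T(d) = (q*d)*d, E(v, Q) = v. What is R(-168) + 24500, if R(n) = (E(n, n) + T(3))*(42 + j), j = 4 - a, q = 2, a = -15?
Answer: 15350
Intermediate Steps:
j = 19 (j = 4 - 1*(-15) = 4 + 15 = 19)
T(d) = 2*d**2 (T(d) = (2*d)*d = 2*d**2)
R(n) = 1098 + 61*n (R(n) = (n + 2*3**2)*(42 + 19) = (n + 2*9)*61 = (n + 18)*61 = (18 + n)*61 = 1098 + 61*n)
R(-168) + 24500 = (1098 + 61*(-168)) + 24500 = (1098 - 10248) + 24500 = -9150 + 24500 = 15350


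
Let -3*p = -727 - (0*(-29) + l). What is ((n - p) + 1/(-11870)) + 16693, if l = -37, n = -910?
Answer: 184614109/11870 ≈ 15553.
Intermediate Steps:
p = 230 (p = -(-727 - (0*(-29) - 37))/3 = -(-727 - (0 - 37))/3 = -(-727 - 1*(-37))/3 = -(-727 + 37)/3 = -1/3*(-690) = 230)
((n - p) + 1/(-11870)) + 16693 = ((-910 - 1*230) + 1/(-11870)) + 16693 = ((-910 - 230) - 1/11870) + 16693 = (-1140 - 1/11870) + 16693 = -13531801/11870 + 16693 = 184614109/11870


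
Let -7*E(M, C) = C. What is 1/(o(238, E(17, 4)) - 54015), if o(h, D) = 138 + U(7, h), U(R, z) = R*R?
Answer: -1/53828 ≈ -1.8578e-5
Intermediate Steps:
U(R, z) = R²
E(M, C) = -C/7
o(h, D) = 187 (o(h, D) = 138 + 7² = 138 + 49 = 187)
1/(o(238, E(17, 4)) - 54015) = 1/(187 - 54015) = 1/(-53828) = -1/53828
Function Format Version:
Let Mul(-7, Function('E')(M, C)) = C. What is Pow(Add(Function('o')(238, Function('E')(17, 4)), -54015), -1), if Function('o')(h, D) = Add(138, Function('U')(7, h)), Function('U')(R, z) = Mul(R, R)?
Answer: Rational(-1, 53828) ≈ -1.8578e-5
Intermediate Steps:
Function('U')(R, z) = Pow(R, 2)
Function('E')(M, C) = Mul(Rational(-1, 7), C)
Function('o')(h, D) = 187 (Function('o')(h, D) = Add(138, Pow(7, 2)) = Add(138, 49) = 187)
Pow(Add(Function('o')(238, Function('E')(17, 4)), -54015), -1) = Pow(Add(187, -54015), -1) = Pow(-53828, -1) = Rational(-1, 53828)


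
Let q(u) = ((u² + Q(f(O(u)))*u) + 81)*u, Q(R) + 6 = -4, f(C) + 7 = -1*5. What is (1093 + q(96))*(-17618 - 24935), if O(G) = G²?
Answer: -34103889085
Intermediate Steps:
f(C) = -12 (f(C) = -7 - 1*5 = -7 - 5 = -12)
Q(R) = -10 (Q(R) = -6 - 4 = -10)
q(u) = u*(81 + u² - 10*u) (q(u) = ((u² - 10*u) + 81)*u = (81 + u² - 10*u)*u = u*(81 + u² - 10*u))
(1093 + q(96))*(-17618 - 24935) = (1093 + 96*(81 + 96² - 10*96))*(-17618 - 24935) = (1093 + 96*(81 + 9216 - 960))*(-42553) = (1093 + 96*8337)*(-42553) = (1093 + 800352)*(-42553) = 801445*(-42553) = -34103889085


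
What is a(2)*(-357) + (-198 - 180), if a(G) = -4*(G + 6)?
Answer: 11046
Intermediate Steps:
a(G) = -24 - 4*G (a(G) = -4*(6 + G) = -24 - 4*G)
a(2)*(-357) + (-198 - 180) = (-24 - 4*2)*(-357) + (-198 - 180) = (-24 - 8)*(-357) - 378 = -32*(-357) - 378 = 11424 - 378 = 11046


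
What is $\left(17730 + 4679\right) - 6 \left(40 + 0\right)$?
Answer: $22169$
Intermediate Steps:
$\left(17730 + 4679\right) - 6 \left(40 + 0\right) = 22409 - 240 = 22169$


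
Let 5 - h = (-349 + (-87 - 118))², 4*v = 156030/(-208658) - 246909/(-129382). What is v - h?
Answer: 16571116137710963/53993178712 ≈ 3.0691e+5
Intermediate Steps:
v = 15666032331/53993178712 (v = (156030/(-208658) - 246909/(-129382))/4 = (156030*(-1/208658) - 246909*(-1/129382))/4 = (-78015/104329 + 246909/129382)/4 = (¼)*(15666032331/13498294678) = 15666032331/53993178712 ≈ 0.29015)
h = -306911 (h = 5 - (-349 + (-87 - 118))² = 5 - (-349 - 205)² = 5 - 1*(-554)² = 5 - 1*306916 = 5 - 306916 = -306911)
v - h = 15666032331/53993178712 - 1*(-306911) = 15666032331/53993178712 + 306911 = 16571116137710963/53993178712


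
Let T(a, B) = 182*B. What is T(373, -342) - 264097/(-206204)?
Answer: -12834697679/206204 ≈ -62243.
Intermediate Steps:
T(373, -342) - 264097/(-206204) = 182*(-342) - 264097/(-206204) = -62244 - 264097*(-1)/206204 = -62244 - 1*(-264097/206204) = -62244 + 264097/206204 = -12834697679/206204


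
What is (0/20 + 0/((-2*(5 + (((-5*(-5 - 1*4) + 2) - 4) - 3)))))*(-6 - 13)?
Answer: 0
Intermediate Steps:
(0/20 + 0/((-2*(5 + (((-5*(-5 - 1*4) + 2) - 4) - 3)))))*(-6 - 13) = (0*(1/20) + 0/((-2*(5 + (((-5*(-5 - 4) + 2) - 4) - 3)))))*(-19) = (0 + 0/((-2*(5 + (((-5*(-9) + 2) - 4) - 3)))))*(-19) = (0 + 0/((-2*(5 + (((45 + 2) - 4) - 3)))))*(-19) = (0 + 0/((-2*(5 + ((47 - 4) - 3)))))*(-19) = (0 + 0/((-2*(5 + (43 - 3)))))*(-19) = (0 + 0/((-2*(5 + 40))))*(-19) = (0 + 0/((-2*45)))*(-19) = (0 + 0/(-90))*(-19) = (0 + 0*(-1/90))*(-19) = (0 + 0)*(-19) = 0*(-19) = 0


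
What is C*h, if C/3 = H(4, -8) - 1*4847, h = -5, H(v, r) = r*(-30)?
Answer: 69105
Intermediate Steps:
H(v, r) = -30*r
C = -13821 (C = 3*(-30*(-8) - 1*4847) = 3*(240 - 4847) = 3*(-4607) = -13821)
C*h = -13821*(-5) = 69105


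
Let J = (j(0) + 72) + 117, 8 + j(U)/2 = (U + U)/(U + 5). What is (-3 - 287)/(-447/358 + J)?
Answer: -103820/61487 ≈ -1.6885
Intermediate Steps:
j(U) = -16 + 4*U/(5 + U) (j(U) = -16 + 2*((U + U)/(U + 5)) = -16 + 2*((2*U)/(5 + U)) = -16 + 2*(2*U/(5 + U)) = -16 + 4*U/(5 + U))
J = 173 (J = (4*(-20 - 3*0)/(5 + 0) + 72) + 117 = (4*(-20 + 0)/5 + 72) + 117 = (4*(⅕)*(-20) + 72) + 117 = (-16 + 72) + 117 = 56 + 117 = 173)
(-3 - 287)/(-447/358 + J) = (-3 - 287)/(-447/358 + 173) = -290/(-447*1/358 + 173) = -290/(-447/358 + 173) = -290/61487/358 = -290*358/61487 = -103820/61487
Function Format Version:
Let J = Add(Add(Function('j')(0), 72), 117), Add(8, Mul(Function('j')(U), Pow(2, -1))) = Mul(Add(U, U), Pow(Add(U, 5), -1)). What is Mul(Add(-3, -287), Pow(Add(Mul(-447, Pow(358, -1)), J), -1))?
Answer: Rational(-103820, 61487) ≈ -1.6885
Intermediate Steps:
Function('j')(U) = Add(-16, Mul(4, U, Pow(Add(5, U), -1))) (Function('j')(U) = Add(-16, Mul(2, Mul(Add(U, U), Pow(Add(U, 5), -1)))) = Add(-16, Mul(2, Mul(Mul(2, U), Pow(Add(5, U), -1)))) = Add(-16, Mul(2, Mul(2, U, Pow(Add(5, U), -1)))) = Add(-16, Mul(4, U, Pow(Add(5, U), -1))))
J = 173 (J = Add(Add(Mul(4, Pow(Add(5, 0), -1), Add(-20, Mul(-3, 0))), 72), 117) = Add(Add(Mul(4, Pow(5, -1), Add(-20, 0)), 72), 117) = Add(Add(Mul(4, Rational(1, 5), -20), 72), 117) = Add(Add(-16, 72), 117) = Add(56, 117) = 173)
Mul(Add(-3, -287), Pow(Add(Mul(-447, Pow(358, -1)), J), -1)) = Mul(Add(-3, -287), Pow(Add(Mul(-447, Pow(358, -1)), 173), -1)) = Mul(-290, Pow(Add(Mul(-447, Rational(1, 358)), 173), -1)) = Mul(-290, Pow(Add(Rational(-447, 358), 173), -1)) = Mul(-290, Pow(Rational(61487, 358), -1)) = Mul(-290, Rational(358, 61487)) = Rational(-103820, 61487)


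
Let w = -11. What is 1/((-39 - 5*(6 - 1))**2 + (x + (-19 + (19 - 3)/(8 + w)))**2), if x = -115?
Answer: 9/211588 ≈ 4.2535e-5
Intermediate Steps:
1/((-39 - 5*(6 - 1))**2 + (x + (-19 + (19 - 3)/(8 + w)))**2) = 1/((-39 - 5*(6 - 1))**2 + (-115 + (-19 + (19 - 3)/(8 - 11)))**2) = 1/((-39 - 5*5)**2 + (-115 + (-19 + 16/(-3)))**2) = 1/((-39 - 25)**2 + (-115 + (-19 + 16*(-1/3)))**2) = 1/((-64)**2 + (-115 + (-19 - 16/3))**2) = 1/(4096 + (-115 - 73/3)**2) = 1/(4096 + (-418/3)**2) = 1/(4096 + 174724/9) = 1/(211588/9) = 9/211588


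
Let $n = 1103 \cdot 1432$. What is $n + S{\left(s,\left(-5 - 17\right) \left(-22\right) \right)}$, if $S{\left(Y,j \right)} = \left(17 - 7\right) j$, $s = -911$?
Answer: $1584336$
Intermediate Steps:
$n = 1579496$
$S{\left(Y,j \right)} = 10 j$
$n + S{\left(s,\left(-5 - 17\right) \left(-22\right) \right)} = 1579496 + 10 \left(-5 - 17\right) \left(-22\right) = 1579496 + 10 \left(\left(-22\right) \left(-22\right)\right) = 1579496 + 10 \cdot 484 = 1579496 + 4840 = 1584336$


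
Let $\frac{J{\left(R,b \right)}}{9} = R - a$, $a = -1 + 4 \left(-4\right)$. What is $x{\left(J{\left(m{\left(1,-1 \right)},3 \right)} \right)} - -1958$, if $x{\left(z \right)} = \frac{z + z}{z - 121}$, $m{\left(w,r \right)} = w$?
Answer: $\frac{80602}{41} \approx 1965.9$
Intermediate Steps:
$a = -17$ ($a = -1 - 16 = -17$)
$J{\left(R,b \right)} = 153 + 9 R$ ($J{\left(R,b \right)} = 9 \left(R - -17\right) = 9 \left(R + 17\right) = 9 \left(17 + R\right) = 153 + 9 R$)
$x{\left(z \right)} = \frac{2 z}{-121 + z}$
$x{\left(J{\left(m{\left(1,-1 \right)},3 \right)} \right)} - -1958 = \frac{2 \left(153 + 9 \cdot 1\right)}{-121 + \left(153 + 9 \cdot 1\right)} - -1958 = \frac{2 \left(153 + 9\right)}{-121 + \left(153 + 9\right)} + 1958 = 2 \cdot 162 \frac{1}{-121 + 162} + 1958 = 2 \cdot 162 \cdot \frac{1}{41} + 1958 = \frac{324}{41} + 1958 = \frac{80602}{41}$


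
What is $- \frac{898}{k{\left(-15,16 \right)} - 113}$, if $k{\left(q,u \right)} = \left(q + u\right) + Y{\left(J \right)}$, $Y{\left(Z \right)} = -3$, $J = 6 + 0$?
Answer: $\frac{898}{115} \approx 7.8087$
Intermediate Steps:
$J = 6$
$k{\left(q,u \right)} = -3 + q + u$ ($k{\left(q,u \right)} = \left(q + u\right) - 3 = -3 + q + u$)
$- \frac{898}{k{\left(-15,16 \right)} - 113} = - \frac{898}{\left(-3 - 15 + 16\right) - 113} = - \frac{898}{-2 - 113} = - \frac{898}{-115} = \left(-898\right) \left(- \frac{1}{115}\right) = \frac{898}{115}$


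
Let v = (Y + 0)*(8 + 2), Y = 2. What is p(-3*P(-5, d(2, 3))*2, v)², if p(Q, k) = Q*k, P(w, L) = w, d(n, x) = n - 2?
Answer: 360000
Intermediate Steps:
d(n, x) = -2 + n
v = 20 (v = (2 + 0)*(8 + 2) = 2*10 = 20)
p(-3*P(-5, d(2, 3))*2, v)² = ((-3*(-5)*2)*20)² = ((15*2)*20)² = (30*20)² = 600² = 360000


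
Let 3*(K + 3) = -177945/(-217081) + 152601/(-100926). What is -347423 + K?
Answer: -7611801940760093/21909117006 ≈ -3.4743e+5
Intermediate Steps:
K = -70783184555/21909117006 (K = -3 + (-177945/(-217081) + 152601/(-100926))/3 = -3 + (-177945*(-1/217081) + 152601*(-1/100926))/3 = -3 + (177945/217081 - 50867/33642)/3 = -3 + (⅓)*(-5055833537/7303039002) = -3 - 5055833537/21909117006 = -70783184555/21909117006 ≈ -3.2308)
-347423 + K = -347423 - 70783184555/21909117006 = -7611801940760093/21909117006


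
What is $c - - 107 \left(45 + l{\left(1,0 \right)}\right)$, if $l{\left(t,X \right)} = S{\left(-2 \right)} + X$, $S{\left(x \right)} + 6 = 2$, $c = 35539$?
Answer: $39926$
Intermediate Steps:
$S{\left(x \right)} = -4$ ($S{\left(x \right)} = -6 + 2 = -4$)
$l{\left(t,X \right)} = -4 + X$
$c - - 107 \left(45 + l{\left(1,0 \right)}\right) = 35539 - - 107 \left(45 + \left(-4 + 0\right)\right) = 35539 - - 107 \left(45 - 4\right) = 35539 - \left(-107\right) 41 = 35539 - -4387 = 35539 + 4387 = 39926$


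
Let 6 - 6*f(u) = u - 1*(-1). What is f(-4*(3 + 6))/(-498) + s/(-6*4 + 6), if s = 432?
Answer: -71753/2988 ≈ -24.014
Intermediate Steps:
f(u) = 5/6 - u/6 (f(u) = 1 - (u - 1*(-1))/6 = 1 - (u + 1)/6 = 1 - (1 + u)/6 = 1 + (-1/6 - u/6) = 5/6 - u/6)
f(-4*(3 + 6))/(-498) + s/(-6*4 + 6) = (5/6 - (-2)*(3 + 6)/3)/(-498) + 432/(-6*4 + 6) = (5/6 - (-2)*9/3)*(-1/498) + 432/(-24 + 6) = (5/6 - 1/6*(-36))*(-1/498) + 432/(-18) = (5/6 + 6)*(-1/498) + 432*(-1/18) = (41/6)*(-1/498) - 24 = -41/2988 - 24 = -71753/2988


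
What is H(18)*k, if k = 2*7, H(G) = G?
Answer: 252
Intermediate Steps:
k = 14
H(18)*k = 18*14 = 252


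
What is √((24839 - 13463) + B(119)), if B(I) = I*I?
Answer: √25537 ≈ 159.80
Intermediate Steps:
B(I) = I²
√((24839 - 13463) + B(119)) = √((24839 - 13463) + 119²) = √(11376 + 14161) = √25537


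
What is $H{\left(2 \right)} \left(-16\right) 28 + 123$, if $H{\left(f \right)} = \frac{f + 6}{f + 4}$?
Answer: $- \frac{1423}{3} \approx -474.33$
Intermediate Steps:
$H{\left(f \right)} = \frac{6 + f}{4 + f}$
$H{\left(2 \right)} \left(-16\right) 28 + 123 = \frac{6 + 2}{4 + 2} \left(-16\right) 28 + 123 = \frac{1}{6} \cdot 8 \left(-16\right) 28 + 123 = \frac{4}{3} \left(-16\right) 28 + 123 = \left(- \frac{64}{3}\right) 28 + 123 = - \frac{1792}{3} + 123 = - \frac{1423}{3}$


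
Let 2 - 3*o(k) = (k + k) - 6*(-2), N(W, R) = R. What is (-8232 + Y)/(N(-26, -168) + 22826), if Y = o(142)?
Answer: -4165/11329 ≈ -0.36764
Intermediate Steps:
o(k) = -10/3 - 2*k/3 (o(k) = ⅔ - ((k + k) - 6*(-2))/3 = ⅔ - (2*k + 12)/3 = ⅔ - (12 + 2*k)/3 = ⅔ + (-4 - 2*k/3) = -10/3 - 2*k/3)
Y = -98 (Y = -10/3 - ⅔*142 = -10/3 - 284/3 = -98)
(-8232 + Y)/(N(-26, -168) + 22826) = (-8232 - 98)/(-168 + 22826) = -8330/22658 = -8330*1/22658 = -4165/11329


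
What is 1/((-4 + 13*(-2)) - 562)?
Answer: -1/592 ≈ -0.0016892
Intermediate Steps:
1/((-4 + 13*(-2)) - 562) = 1/((-4 - 26) - 562) = 1/(-30 - 562) = 1/(-592) = -1/592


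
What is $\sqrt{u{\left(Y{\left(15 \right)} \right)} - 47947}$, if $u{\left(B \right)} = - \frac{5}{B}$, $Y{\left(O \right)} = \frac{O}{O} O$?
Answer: $\frac{i \sqrt{431526}}{3} \approx 218.97 i$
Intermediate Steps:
$Y{\left(O \right)} = O$ ($Y{\left(O \right)} = 1 O = O$)
$\sqrt{u{\left(Y{\left(15 \right)} \right)} - 47947} = \sqrt{- \frac{5}{15} - 47947} = \sqrt{\left(-5\right) \frac{1}{15} - 47947} = \sqrt{- \frac{1}{3} - 47947} = \sqrt{- \frac{143842}{3}} = \frac{i \sqrt{431526}}{3}$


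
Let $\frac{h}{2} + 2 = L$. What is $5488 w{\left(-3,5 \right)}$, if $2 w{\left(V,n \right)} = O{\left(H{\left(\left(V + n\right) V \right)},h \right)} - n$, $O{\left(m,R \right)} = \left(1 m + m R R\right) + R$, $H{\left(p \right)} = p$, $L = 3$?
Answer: $-90552$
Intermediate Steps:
$h = 2$ ($h = -4 + 2 \cdot 3 = -4 + 6 = 2$)
$O{\left(m,R \right)} = R + m + m R^{2}$ ($O{\left(m,R \right)} = \left(m + R m R\right) + R = \left(m + m R^{2}\right) + R = R + m + m R^{2}$)
$w{\left(V,n \right)} = 1 - \frac{n}{2} + \frac{5 V \left(V + n\right)}{2}$ ($w{\left(V,n \right)} = \frac{\left(2 + \left(V + n\right) V + \left(V + n\right) V 2^{2}\right) - n}{2} = \frac{\left(2 + V \left(V + n\right) + V \left(V + n\right) 4\right) - n}{2} = \frac{\left(2 + V \left(V + n\right) + 4 V \left(V + n\right)\right) - n}{2} = \frac{\left(2 + 5 V \left(V + n\right)\right) - n}{2} = \frac{2 - n + 5 V \left(V + n\right)}{2} = 1 - \frac{n}{2} + \frac{5 V \left(V + n\right)}{2}$)
$5488 w{\left(-3,5 \right)} = 5488 \left(1 - \frac{5}{2} + \frac{5}{2} \left(-3\right) \left(-3 + 5\right)\right) = 5488 \left(1 - \frac{5}{2} + \frac{5}{2} \left(-3\right) 2\right) = 5488 \left(1 - \frac{5}{2} - 15\right) = 5488 \left(- \frac{33}{2}\right) = -90552$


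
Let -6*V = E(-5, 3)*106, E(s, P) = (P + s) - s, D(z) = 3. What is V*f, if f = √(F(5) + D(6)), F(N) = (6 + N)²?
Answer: -106*√31 ≈ -590.18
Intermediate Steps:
E(s, P) = P
f = 2*√31 (f = √((6 + 5)² + 3) = √(11² + 3) = √(121 + 3) = √124 = 2*√31 ≈ 11.136)
V = -53 (V = -106/2 = -⅙*318 = -53)
V*f = -106*√31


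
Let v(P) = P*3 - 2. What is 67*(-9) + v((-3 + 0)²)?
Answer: -578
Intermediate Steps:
v(P) = -2 + 3*P (v(P) = 3*P - 2 = -2 + 3*P)
67*(-9) + v((-3 + 0)²) = 67*(-9) + (-2 + 3*(-3 + 0)²) = -603 + (-2 + 3*(-3)²) = -603 + (-2 + 3*9) = -603 + (-2 + 27) = -603 + 25 = -578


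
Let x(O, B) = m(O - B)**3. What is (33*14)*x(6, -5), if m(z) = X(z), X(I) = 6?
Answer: 99792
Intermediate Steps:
m(z) = 6
x(O, B) = 216 (x(O, B) = 6**3 = 216)
(33*14)*x(6, -5) = (33*14)*216 = 462*216 = 99792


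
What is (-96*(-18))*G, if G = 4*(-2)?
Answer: -13824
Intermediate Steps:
G = -8
(-96*(-18))*G = -96*(-18)*(-8) = 1728*(-8) = -13824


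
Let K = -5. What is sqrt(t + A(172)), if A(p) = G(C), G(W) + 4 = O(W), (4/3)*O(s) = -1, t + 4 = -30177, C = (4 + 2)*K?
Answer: I*sqrt(120743)/2 ≈ 173.74*I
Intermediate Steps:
C = -30 (C = (4 + 2)*(-5) = 6*(-5) = -30)
t = -30181 (t = -4 - 30177 = -30181)
O(s) = -3/4 (O(s) = (3/4)*(-1) = -3/4)
G(W) = -19/4 (G(W) = -4 - 3/4 = -19/4)
A(p) = -19/4
sqrt(t + A(172)) = sqrt(-30181 - 19/4) = sqrt(-120743/4) = I*sqrt(120743)/2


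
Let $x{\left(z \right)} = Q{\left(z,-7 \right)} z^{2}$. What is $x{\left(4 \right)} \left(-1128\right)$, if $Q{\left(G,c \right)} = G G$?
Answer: $-288768$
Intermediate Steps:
$Q{\left(G,c \right)} = G^{2}$
$x{\left(z \right)} = z^{4}$ ($x{\left(z \right)} = z^{2} z^{2} = z^{4}$)
$x{\left(4 \right)} \left(-1128\right) = 4^{4} \left(-1128\right) = 256 \left(-1128\right) = -288768$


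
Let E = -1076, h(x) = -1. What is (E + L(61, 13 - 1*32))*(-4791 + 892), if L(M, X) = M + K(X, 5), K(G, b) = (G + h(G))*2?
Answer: 4113445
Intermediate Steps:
K(G, b) = -2 + 2*G (K(G, b) = (G - 1)*2 = (-1 + G)*2 = -2 + 2*G)
L(M, X) = -2 + M + 2*X (L(M, X) = M + (-2 + 2*X) = -2 + M + 2*X)
(E + L(61, 13 - 1*32))*(-4791 + 892) = (-1076 + (-2 + 61 + 2*(13 - 1*32)))*(-4791 + 892) = (-1076 + (-2 + 61 + 2*(13 - 32)))*(-3899) = (-1076 + (-2 + 61 + 2*(-19)))*(-3899) = (-1076 + (-2 + 61 - 38))*(-3899) = (-1076 + 21)*(-3899) = -1055*(-3899) = 4113445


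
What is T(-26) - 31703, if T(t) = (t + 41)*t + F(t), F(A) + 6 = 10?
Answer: -32089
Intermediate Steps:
F(A) = 4 (F(A) = -6 + 10 = 4)
T(t) = 4 + t*(41 + t) (T(t) = (t + 41)*t + 4 = (41 + t)*t + 4 = t*(41 + t) + 4 = 4 + t*(41 + t))
T(-26) - 31703 = (4 + (-26)**2 + 41*(-26)) - 31703 = (4 + 676 - 1066) - 31703 = -386 - 31703 = -32089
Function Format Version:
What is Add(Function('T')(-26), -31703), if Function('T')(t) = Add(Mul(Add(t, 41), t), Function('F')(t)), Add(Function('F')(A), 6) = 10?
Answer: -32089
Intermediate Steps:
Function('F')(A) = 4 (Function('F')(A) = Add(-6, 10) = 4)
Function('T')(t) = Add(4, Mul(t, Add(41, t))) (Function('T')(t) = Add(Mul(Add(t, 41), t), 4) = Add(Mul(Add(41, t), t), 4) = Add(Mul(t, Add(41, t)), 4) = Add(4, Mul(t, Add(41, t))))
Add(Function('T')(-26), -31703) = Add(Add(4, Pow(-26, 2), Mul(41, -26)), -31703) = Add(Add(4, 676, -1066), -31703) = Add(-386, -31703) = -32089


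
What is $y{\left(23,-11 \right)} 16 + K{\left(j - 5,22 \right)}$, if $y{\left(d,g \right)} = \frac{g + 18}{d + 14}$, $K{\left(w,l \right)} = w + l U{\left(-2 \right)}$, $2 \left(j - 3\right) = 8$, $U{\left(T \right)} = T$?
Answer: $- \frac{1442}{37} \approx -38.973$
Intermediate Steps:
$j = 7$ ($j = 3 + \frac{1}{2} \cdot 8 = 3 + 4 = 7$)
$K{\left(w,l \right)} = w - 2 l$ ($K{\left(w,l \right)} = w + l \left(-2\right) = w - 2 l$)
$y{\left(d,g \right)} = \frac{18 + g}{14 + d}$
$y{\left(23,-11 \right)} 16 + K{\left(j - 5,22 \right)} = \frac{18 - 11}{14 + 23} \cdot 16 + \left(\left(7 - 5\right) - 44\right) = \frac{1}{37} \cdot 7 \cdot 16 + \left(\left(7 - 5\right) - 44\right) = \frac{1}{37} \cdot 7 \cdot 16 + \left(2 - 44\right) = \frac{7}{37} \cdot 16 - 42 = \frac{112}{37} - 42 = - \frac{1442}{37}$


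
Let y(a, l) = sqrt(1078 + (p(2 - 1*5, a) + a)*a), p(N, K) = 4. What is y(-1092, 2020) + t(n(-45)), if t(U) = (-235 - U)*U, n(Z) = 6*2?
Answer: -2964 + 29*sqrt(1414) ≈ -1873.5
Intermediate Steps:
n(Z) = 12
y(a, l) = sqrt(1078 + a*(4 + a)) (y(a, l) = sqrt(1078 + (4 + a)*a) = sqrt(1078 + a*(4 + a)))
t(U) = U*(-235 - U)
y(-1092, 2020) + t(n(-45)) = sqrt(1078 + (-1092)**2 + 4*(-1092)) - 1*12*(235 + 12) = sqrt(1078 + 1192464 - 4368) - 1*12*247 = sqrt(1189174) - 2964 = 29*sqrt(1414) - 2964 = -2964 + 29*sqrt(1414)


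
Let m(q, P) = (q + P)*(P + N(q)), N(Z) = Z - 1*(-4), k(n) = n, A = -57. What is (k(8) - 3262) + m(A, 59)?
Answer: -3242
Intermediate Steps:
N(Z) = 4 + Z (N(Z) = Z + 4 = 4 + Z)
m(q, P) = (P + q)*(4 + P + q) (m(q, P) = (q + P)*(P + (4 + q)) = (P + q)*(4 + P + q))
(k(8) - 3262) + m(A, 59) = (8 - 3262) + (59**2 + 59*(-57) + 59*(4 - 57) - 57*(4 - 57)) = -3254 + (3481 - 3363 + 59*(-53) - 57*(-53)) = -3254 + (3481 - 3363 - 3127 + 3021) = -3254 + 12 = -3242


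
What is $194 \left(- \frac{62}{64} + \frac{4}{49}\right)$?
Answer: $- \frac{134927}{784} \approx -172.1$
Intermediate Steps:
$194 \left(- \frac{62}{64} + \frac{4}{49}\right) = 194 \left(\left(-62\right) \frac{1}{64} + 4 \cdot \frac{1}{49}\right) = 194 \left(- \frac{31}{32} + \frac{4}{49}\right) = 194 \left(- \frac{1391}{1568}\right) = - \frac{134927}{784}$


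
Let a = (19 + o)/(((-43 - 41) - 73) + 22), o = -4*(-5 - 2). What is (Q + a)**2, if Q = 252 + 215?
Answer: 3968748004/18225 ≈ 2.1776e+5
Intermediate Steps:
o = 28 (o = -4*(-7) = 28)
Q = 467
a = -47/135 (a = (19 + 28)/(((-43 - 41) - 73) + 22) = 47/((-84 - 73) + 22) = 47/(-157 + 22) = 47/(-135) = 47*(-1/135) = -47/135 ≈ -0.34815)
(Q + a)**2 = (467 - 47/135)**2 = (62998/135)**2 = 3968748004/18225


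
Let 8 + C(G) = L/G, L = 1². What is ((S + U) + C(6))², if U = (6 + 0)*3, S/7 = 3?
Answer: 34969/36 ≈ 971.36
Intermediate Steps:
L = 1
S = 21 (S = 7*3 = 21)
C(G) = -8 + 1/G
U = 18 (U = 6*3 = 18)
((S + U) + C(6))² = ((21 + 18) + (-8 + 1/6))² = (39 + (-8 + ⅙))² = (39 - 47/6)² = (187/6)² = 34969/36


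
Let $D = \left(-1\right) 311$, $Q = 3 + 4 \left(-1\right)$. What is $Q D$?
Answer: $311$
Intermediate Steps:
$Q = -1$ ($Q = 3 - 4 = -1$)
$D = -311$
$Q D = \left(-1\right) \left(-311\right) = 311$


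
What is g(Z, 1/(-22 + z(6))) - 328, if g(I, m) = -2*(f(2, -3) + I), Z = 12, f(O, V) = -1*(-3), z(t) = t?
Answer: -358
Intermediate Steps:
f(O, V) = 3
g(I, m) = -6 - 2*I (g(I, m) = -2*(3 + I) = -6 - 2*I)
g(Z, 1/(-22 + z(6))) - 328 = (-6 - 2*12) - 328 = (-6 - 24) - 328 = -30 - 328 = -358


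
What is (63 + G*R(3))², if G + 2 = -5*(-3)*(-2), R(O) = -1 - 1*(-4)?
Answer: 1089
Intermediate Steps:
R(O) = 3 (R(O) = -1 + 4 = 3)
G = -32 (G = -2 - 5*(-3)*(-2) = -2 + 15*(-2) = -2 - 30 = -32)
(63 + G*R(3))² = (63 - 32*3)² = (63 - 96)² = (-33)² = 1089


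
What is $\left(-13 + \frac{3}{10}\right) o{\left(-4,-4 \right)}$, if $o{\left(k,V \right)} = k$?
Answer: $\frac{254}{5} \approx 50.8$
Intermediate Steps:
$\left(-13 + \frac{3}{10}\right) o{\left(-4,-4 \right)} = \left(-13 + \frac{3}{10}\right) \left(-4\right) = \left(- \frac{127}{10}\right) \left(-4\right) = \frac{254}{5}$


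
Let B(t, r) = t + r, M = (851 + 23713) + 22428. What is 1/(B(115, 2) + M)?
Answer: 1/47109 ≈ 2.1227e-5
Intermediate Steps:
M = 46992 (M = 24564 + 22428 = 46992)
B(t, r) = r + t
1/(B(115, 2) + M) = 1/((2 + 115) + 46992) = 1/(117 + 46992) = 1/47109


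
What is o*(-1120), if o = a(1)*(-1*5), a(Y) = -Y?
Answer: -5600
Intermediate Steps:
o = 5 (o = (-1*1)*(-1*5) = -1*(-5) = 5)
o*(-1120) = 5*(-1120) = -5600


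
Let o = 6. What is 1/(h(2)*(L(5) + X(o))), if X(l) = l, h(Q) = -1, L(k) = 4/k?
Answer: -5/34 ≈ -0.14706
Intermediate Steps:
1/(h(2)*(L(5) + X(o))) = 1/(-(4/5 + 6)) = 1/(-1*34/5) = 1/(-34/5) = -5/34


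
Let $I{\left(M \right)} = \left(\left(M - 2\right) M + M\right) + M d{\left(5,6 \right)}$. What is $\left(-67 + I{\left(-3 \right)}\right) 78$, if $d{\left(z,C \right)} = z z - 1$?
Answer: $-9906$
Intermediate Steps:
$d{\left(z,C \right)} = -1 + z^{2}$ ($d{\left(z,C \right)} = z^{2} - 1 = -1 + z^{2}$)
$I{\left(M \right)} = 25 M + M \left(-2 + M\right)$ ($I{\left(M \right)} = \left(\left(M - 2\right) M + M\right) + M \left(-1 + 5^{2}\right) = \left(\left(-2 + M\right) M + M\right) + M \left(-1 + 25\right) = \left(M \left(-2 + M\right) + M\right) + M 24 = \left(M + M \left(-2 + M\right)\right) + 24 M = 25 M + M \left(-2 + M\right)$)
$\left(-67 + I{\left(-3 \right)}\right) 78 = \left(-67 - 3 \left(23 - 3\right)\right) 78 = \left(-67 - 60\right) 78 = \left(-127\right) 78 = -9906$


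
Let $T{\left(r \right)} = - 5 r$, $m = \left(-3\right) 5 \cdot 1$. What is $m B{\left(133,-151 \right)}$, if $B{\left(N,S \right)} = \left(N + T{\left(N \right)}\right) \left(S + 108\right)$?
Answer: $-343140$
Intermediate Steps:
$m = -15$ ($m = \left(-15\right) 1 = -15$)
$B{\left(N,S \right)} = - 4 N \left(108 + S\right)$ ($B{\left(N,S \right)} = \left(N - 5 N\right) \left(S + 108\right) = - 4 N \left(108 + S\right)$)
$m B{\left(133,-151 \right)} = - 15 \cdot 4 \cdot 133 \left(-108 - -151\right) = - 15 \cdot 4 \cdot 133 \left(-108 + 151\right) = - 15 \cdot 4 \cdot 133 \cdot 43 = \left(-15\right) 22876 = -343140$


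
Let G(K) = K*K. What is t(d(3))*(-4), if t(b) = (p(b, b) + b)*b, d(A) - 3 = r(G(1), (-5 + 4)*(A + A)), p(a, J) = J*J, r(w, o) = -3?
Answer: 0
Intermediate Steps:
G(K) = K²
p(a, J) = J²
d(A) = 0 (d(A) = 3 - 3 = 0)
t(b) = b*(b + b²) (t(b) = (b² + b)*b = (b + b²)*b = b*(b + b²))
t(d(3))*(-4) = (0²*(1 + 0))*(-4) = (0*1)*(-4) = 0*(-4) = 0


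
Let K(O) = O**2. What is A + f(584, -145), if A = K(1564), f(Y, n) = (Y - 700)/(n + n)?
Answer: 12230482/5 ≈ 2.4461e+6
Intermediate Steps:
f(Y, n) = (-700 + Y)/(2*n) (f(Y, n) = (-700 + Y)/((2*n)) = (-700 + Y)*(1/(2*n)) = (-700 + Y)/(2*n))
A = 2446096 (A = 1564**2 = 2446096)
A + f(584, -145) = 2446096 + (1/2)*(-700 + 584)/(-145) = 2446096 + (1/2)*(-1/145)*(-116) = 2446096 + 2/5 = 12230482/5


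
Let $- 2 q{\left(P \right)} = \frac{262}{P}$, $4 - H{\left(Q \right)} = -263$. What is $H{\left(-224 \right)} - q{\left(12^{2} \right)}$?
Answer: $\frac{38579}{144} \approx 267.91$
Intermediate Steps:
$H{\left(Q \right)} = 267$ ($H{\left(Q \right)} = 4 - -263 = 4 + 263 = 267$)
$q{\left(P \right)} = - \frac{131}{P}$ ($q{\left(P \right)} = - \frac{262 \frac{1}{P}}{2} = - \frac{131}{P}$)
$H{\left(-224 \right)} - q{\left(12^{2} \right)} = 267 - - \frac{131}{12^{2}} = 267 - - \frac{131}{144} = 267 + \frac{131}{144} = \frac{38579}{144}$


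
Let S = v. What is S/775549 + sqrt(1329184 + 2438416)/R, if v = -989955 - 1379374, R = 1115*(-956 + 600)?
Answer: -2369329/775549 - sqrt(9419)/19847 ≈ -3.0599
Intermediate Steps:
R = -396940 (R = 1115*(-356) = -396940)
v = -2369329
S = -2369329
S/775549 + sqrt(1329184 + 2438416)/R = -2369329/775549 + sqrt(1329184 + 2438416)/(-396940) = -2369329*1/775549 + sqrt(3767600)*(-1/396940) = -2369329/775549 + (20*sqrt(9419))*(-1/396940) = -2369329/775549 - sqrt(9419)/19847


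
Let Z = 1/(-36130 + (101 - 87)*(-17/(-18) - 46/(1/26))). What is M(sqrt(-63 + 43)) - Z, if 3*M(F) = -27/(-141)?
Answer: 1427664/22360109 ≈ 0.063849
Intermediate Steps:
M(F) = 3/47 (M(F) = (-27/(-141))/3 = (-27*(-1/141))/3 = (1/3)*(9/47) = 3/47)
Z = -9/475747 (Z = 1/(-36130 + 14*(-17*(-1/18) - 46/1/26)) = 1/(-36130 + 14*(17/18 - 46*26)) = 1/(-36130 + 14*(17/18 - 1196)) = 1/(-36130 + 14*(-21511/18)) = 1/(-36130 - 150577/9) = 1/(-475747/9) = -9/475747 ≈ -1.8918e-5)
M(sqrt(-63 + 43)) - Z = 3/47 - 1*(-9/475747) = 3/47 + 9/475747 = 1427664/22360109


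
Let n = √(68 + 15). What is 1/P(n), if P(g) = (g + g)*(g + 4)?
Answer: 1/134 - 2*√83/5561 ≈ 0.0041861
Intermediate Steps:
n = √83 ≈ 9.1104
P(g) = 2*g*(4 + g) (P(g) = (2*g)*(4 + g) = 2*g*(4 + g))
1/P(n) = 1/(2*√83*(4 + √83)) = √83/(166*(4 + √83))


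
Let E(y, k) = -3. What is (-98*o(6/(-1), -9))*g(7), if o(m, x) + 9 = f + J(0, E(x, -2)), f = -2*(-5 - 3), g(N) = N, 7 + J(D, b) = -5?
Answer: 3430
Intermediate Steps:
J(D, b) = -12 (J(D, b) = -7 - 5 = -12)
f = 16 (f = -2*(-8) = 16)
o(m, x) = -5 (o(m, x) = -9 + (16 - 12) = -9 + 4 = -5)
(-98*o(6/(-1), -9))*g(7) = -98*(-5)*7 = 490*7 = 3430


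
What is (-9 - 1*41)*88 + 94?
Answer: -4306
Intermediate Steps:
(-9 - 1*41)*88 + 94 = (-9 - 41)*88 + 94 = -50*88 + 94 = -4400 + 94 = -4306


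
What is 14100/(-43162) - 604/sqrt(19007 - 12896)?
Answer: -7050/21581 - 604*sqrt(679)/2037 ≈ -8.0531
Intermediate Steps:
14100/(-43162) - 604/sqrt(19007 - 12896) = 14100*(-1/43162) - 604*sqrt(679)/2037 = -7050/21581 - 604*sqrt(679)/2037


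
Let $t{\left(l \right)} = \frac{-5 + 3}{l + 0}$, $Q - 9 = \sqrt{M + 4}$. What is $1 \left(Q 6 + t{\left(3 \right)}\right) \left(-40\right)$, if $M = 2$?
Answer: $- \frac{6400}{3} - 240 \sqrt{6} \approx -2721.2$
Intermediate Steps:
$Q = 9 + \sqrt{6}$ ($Q = 9 + \sqrt{2 + 4} = 9 + \sqrt{6} \approx 11.449$)
$t{\left(l \right)} = - \frac{2}{l}$
$1 \left(Q 6 + t{\left(3 \right)}\right) \left(-40\right) = 1 \left(\left(9 + \sqrt{6}\right) 6 - \frac{2}{3}\right) \left(-40\right) = 1 \left(\left(54 + 6 \sqrt{6}\right) - \frac{2}{3}\right) \left(-40\right) = 1 \left(\frac{160}{3} + 6 \sqrt{6}\right) \left(-40\right) = \left(\frac{160}{3} + 6 \sqrt{6}\right) \left(-40\right) = - \frac{6400}{3} - 240 \sqrt{6}$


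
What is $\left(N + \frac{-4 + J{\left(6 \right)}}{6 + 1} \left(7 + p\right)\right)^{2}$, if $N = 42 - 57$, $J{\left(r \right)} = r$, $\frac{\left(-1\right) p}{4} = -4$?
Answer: $\frac{3481}{49} \approx 71.041$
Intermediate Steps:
$p = 16$ ($p = \left(-4\right) \left(-4\right) = 16$)
$N = -15$
$\left(N + \frac{-4 + J{\left(6 \right)}}{6 + 1} \left(7 + p\right)\right)^{2} = \left(-15 + \frac{-4 + 6}{6 + 1} \left(7 + 16\right)\right)^{2} = \left(-15 + \frac{2}{7} \cdot 23\right)^{2} = \left(-15 + \frac{46}{7}\right)^{2} = \left(- \frac{59}{7}\right)^{2} = \frac{3481}{49}$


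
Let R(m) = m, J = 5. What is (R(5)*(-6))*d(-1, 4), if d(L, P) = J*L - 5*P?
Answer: 750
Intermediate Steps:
d(L, P) = -5*P + 5*L (d(L, P) = 5*L - 5*P = -5*P + 5*L)
(R(5)*(-6))*d(-1, 4) = (5*(-6))*(-5*4 + 5*(-1)) = -30*(-20 - 5) = -30*(-25) = 750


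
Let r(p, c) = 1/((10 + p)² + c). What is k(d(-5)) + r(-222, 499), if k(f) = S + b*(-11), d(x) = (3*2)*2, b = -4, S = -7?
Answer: 1681392/45443 ≈ 37.000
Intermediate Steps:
r(p, c) = 1/(c + (10 + p)²)
d(x) = 12 (d(x) = 6*2 = 12)
k(f) = 37 (k(f) = -7 - 4*(-11) = -7 + 44 = 37)
k(d(-5)) + r(-222, 499) = 37 + 1/(499 + (10 - 222)²) = 37 + 1/(499 + (-212)²) = 37 + 1/(499 + 44944) = 37 + 1/45443 = 1681392/45443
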